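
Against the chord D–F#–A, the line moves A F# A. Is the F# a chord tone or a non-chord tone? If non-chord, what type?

Chord tone (the third of D major triad).

D major triad contains D, F#, A; F# is the third, so it is a chord tone.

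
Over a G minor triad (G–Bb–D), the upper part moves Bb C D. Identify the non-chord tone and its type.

C is a passing tone.

The harmony at that moment is G minor triad (G, Bb, D); C is not a chord tone.
It is approached by step up from Bb and left by step up to D.
Step in, step out in the same direction — a passing tone.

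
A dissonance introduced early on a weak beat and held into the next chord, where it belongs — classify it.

Anticipation.

Approach: ahead of the chord change (typically by step), so it is dissonant against the current harmony. Departure: none — the same pitch is restated or held and is a chord tone of the new harmony.
Dissonant first, consonant once the harmony catches up: the note simply arrives early — an anticipation. (The reverse timing, consonant first and dissonant after the change, would be a suspension or retardation.)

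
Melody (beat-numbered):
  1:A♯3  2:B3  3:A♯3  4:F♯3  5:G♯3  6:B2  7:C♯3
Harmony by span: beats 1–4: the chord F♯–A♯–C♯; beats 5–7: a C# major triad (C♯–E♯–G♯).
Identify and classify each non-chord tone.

The harmony at that moment is F♯ major triad (F♯, A♯, C♯); B3 is not a chord tone.
It is approached by step up from A♯3 and left by step down to A♯3.
Step away and step back to the same note — a neighbor tone (upper neighbor).
The harmony at that moment is C♯ major triad (C♯, E♯, G♯); B2 is not a chord tone.
It is approached by leap down from G♯3 and left by step up to C♯3.
Leap in, step out — an appoggiatura.

B3 (beat 2) — neighbor tone; B2 (beat 6) — appoggiatura.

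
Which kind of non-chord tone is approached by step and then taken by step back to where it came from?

Approach: by step. Departure: by step in the opposite direction, back to the starting pitch.
Stepwise on both sides but reversing to return to the same chord tone — a neighbor tone. (Had it continued onward in the same direction it would be a passing tone instead.)

Neighbor tone.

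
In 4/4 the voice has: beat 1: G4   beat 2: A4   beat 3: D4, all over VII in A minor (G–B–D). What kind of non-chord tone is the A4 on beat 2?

Escape tone.

The harmony at that moment is G major triad (G, B, D); A4 is not a chord tone.
It is approached by step up from G4 and left by leap down to D4.
Step in, leap out, on a weak beat — an escape tone.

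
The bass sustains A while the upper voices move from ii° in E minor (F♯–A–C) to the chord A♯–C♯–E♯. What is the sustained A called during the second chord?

The harmony at that moment is A♯ minor triad (A♯, C♯, E♯); A is not a chord tone.
It is held over (the same pitch as the preceding A) and then sustained as the same pitch into the next harmony.
Sustained through a change of harmony — a pedal tone.

Pedal tone (pedal point).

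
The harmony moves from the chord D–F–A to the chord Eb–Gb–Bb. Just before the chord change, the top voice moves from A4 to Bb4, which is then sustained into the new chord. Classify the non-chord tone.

The harmony at that moment is D minor triad (D, F, A); Bb4 is not a chord tone.
It is approached by step up from A4 and then sustained as the same pitch into the next harmony.
Arriving early and becoming a chord tone when the harmony changes — an anticipation.

Bb4 is an anticipation.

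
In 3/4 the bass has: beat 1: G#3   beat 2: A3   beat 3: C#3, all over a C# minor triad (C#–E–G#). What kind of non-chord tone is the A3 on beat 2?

Escape tone.

The harmony at that moment is C# minor triad (C#, E, G#); A3 is not a chord tone.
It is approached by step up from G#3 and left by leap down to C#3.
Step in, leap out, on a weak beat — an escape tone.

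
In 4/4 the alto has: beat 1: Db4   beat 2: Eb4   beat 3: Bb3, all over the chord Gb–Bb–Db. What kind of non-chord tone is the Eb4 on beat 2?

Escape tone.

The harmony at that moment is Gb major triad (Gb, Bb, Db); Eb4 is not a chord tone.
It is approached by step up from Db4 and left by leap down to Bb3.
Step in, leap out, on a weak beat — an escape tone.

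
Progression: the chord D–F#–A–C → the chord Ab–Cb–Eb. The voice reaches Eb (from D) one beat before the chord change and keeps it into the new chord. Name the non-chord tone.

The harmony at that moment is D dominant seventh chord (D, F#, A, C); Eb is not a chord tone.
It is approached by step up from D and then sustained as the same pitch into the next harmony.
Arriving early and becoming a chord tone when the harmony changes — an anticipation.

Eb is an anticipation.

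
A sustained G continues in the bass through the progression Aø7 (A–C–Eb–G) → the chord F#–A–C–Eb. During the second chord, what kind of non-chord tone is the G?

Pedal tone (pedal point).

The harmony at that moment is F# diminished seventh chord (F#, A, C, Eb); G is not a chord tone.
It is held over (the same pitch as the preceding G) and then sustained as the same pitch into the next harmony.
Sustained through a change of harmony — a pedal tone.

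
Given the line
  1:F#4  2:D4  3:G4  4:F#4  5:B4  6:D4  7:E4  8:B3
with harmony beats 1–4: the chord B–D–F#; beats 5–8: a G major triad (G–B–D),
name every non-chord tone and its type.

The harmony at that moment is B minor triad (B, D, F#); G4 is not a chord tone.
It is approached by leap up from D4 and left by step down to F#4.
Leap in, step out — an appoggiatura.
The harmony at that moment is G major triad (G, B, D); E4 is not a chord tone.
It is approached by step up from D4 and left by leap down to B3.
Step in, leap out — an escape tone.

G4 (beat 3) — appoggiatura; E4 (beat 7) — escape tone.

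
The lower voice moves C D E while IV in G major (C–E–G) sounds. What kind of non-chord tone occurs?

The harmony at that moment is C major triad (C, E, G); D is not a chord tone.
It is approached by step up from C and left by step up to E.
Step in, step out in the same direction — a passing tone.

D is a passing tone.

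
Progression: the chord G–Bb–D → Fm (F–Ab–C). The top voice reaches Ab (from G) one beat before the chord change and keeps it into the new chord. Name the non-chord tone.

Ab is an anticipation.

The harmony at that moment is G minor triad (G, Bb, D); Ab is not a chord tone.
It is approached by step up from G and then sustained as the same pitch into the next harmony.
Arriving early and becoming a chord tone when the harmony changes — an anticipation.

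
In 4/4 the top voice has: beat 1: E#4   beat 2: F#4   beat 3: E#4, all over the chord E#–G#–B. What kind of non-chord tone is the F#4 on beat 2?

The harmony at that moment is E# diminished triad (E#, G#, B); F#4 is not a chord tone.
It is approached by step up from E#4 and left by step down to E#4.
Step away and step back to the same note — a neighbor tone (upper neighbor).

Upper neighbor tone.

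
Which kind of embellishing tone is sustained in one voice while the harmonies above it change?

Pedal tone.

Approach: none. Departure: none — a single pitch is sustained while the chords change around it, passing through harmonies that do not contain it.
No melodic motion at all; the dissonance is created entirely by the moving harmonies against the stationary note — a pedal tone (pedal point).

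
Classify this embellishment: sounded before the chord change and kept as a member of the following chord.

Approach: ahead of the chord change (typically by step), so it is dissonant against the current harmony. Departure: none — the same pitch is restated or held and is a chord tone of the new harmony.
Dissonant first, consonant once the harmony catches up: the note simply arrives early — an anticipation. (The reverse timing, consonant first and dissonant after the change, would be a suspension or retardation.)

Anticipation.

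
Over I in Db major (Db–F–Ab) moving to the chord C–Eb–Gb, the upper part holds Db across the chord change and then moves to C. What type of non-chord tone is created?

Db is a suspension.

The harmony at that moment is C diminished triad (C, Eb, Gb); Db is not a chord tone.
It is held over (the same pitch as the preceding Db) and left by step down to C.
Held over from the previous chord and resolving down by step — a suspension.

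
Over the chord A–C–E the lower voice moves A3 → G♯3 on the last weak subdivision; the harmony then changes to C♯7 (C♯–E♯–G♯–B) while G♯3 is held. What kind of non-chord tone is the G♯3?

The harmony at that moment is A minor triad (A, C, E); G♯3 is not a chord tone.
It is approached by step down from A3 and then sustained as the same pitch into the next harmony.
Arriving early and becoming a chord tone when the harmony changes — an anticipation.

G♯3 is an anticipation.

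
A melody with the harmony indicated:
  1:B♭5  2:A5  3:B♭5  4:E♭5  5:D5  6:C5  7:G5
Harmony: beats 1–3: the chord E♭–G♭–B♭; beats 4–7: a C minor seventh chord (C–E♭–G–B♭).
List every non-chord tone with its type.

The harmony at that moment is E♭ minor triad (E♭, G♭, B♭); A5 is not a chord tone.
It is approached by step down from B♭5 and left by step up to B♭5.
Step away and step back to the same note — a neighbor tone (lower neighbor).
The harmony at that moment is C minor seventh chord (C, E♭, G, B♭); D5 is not a chord tone.
It is approached by step down from E♭5 and left by step down to C5.
Step in, step out in the same direction — a passing tone.

A5 (beat 2) — neighbor tone; D5 (beat 5) — passing tone.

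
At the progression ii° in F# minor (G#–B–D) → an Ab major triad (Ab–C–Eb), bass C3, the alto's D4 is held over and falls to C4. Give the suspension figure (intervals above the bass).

At the second chord the bass is C3. The suspended D4 lies a ninth above the bass; after resolving down by step to C4, the interval above the bass becomes an octave.
Suspension figures are named by those two intervals: 9–8.

9–8 suspension.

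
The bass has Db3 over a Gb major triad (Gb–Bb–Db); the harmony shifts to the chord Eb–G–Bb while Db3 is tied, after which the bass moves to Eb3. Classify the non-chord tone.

Db3 is a retardation.

The harmony at that moment is Eb major triad (Eb, G, Bb); Db3 is not a chord tone.
It is held over (the same pitch as the preceding Db3) and left by step up to Eb3.
Held over from the previous chord and resolving up by step — a retardation.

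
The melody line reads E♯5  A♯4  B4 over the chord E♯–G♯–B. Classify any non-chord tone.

A♯4 is an appoggiatura.

The harmony at that moment is E♯ diminished triad (E♯, G♯, B); A♯4 is not a chord tone.
It is approached by leap down from E♯5 and left by step up to B4.
Leap in, step out — an appoggiatura.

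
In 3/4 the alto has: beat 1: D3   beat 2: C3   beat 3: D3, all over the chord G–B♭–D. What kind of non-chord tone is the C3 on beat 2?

Lower neighbor tone.

The harmony at that moment is G minor triad (G, B♭, D); C3 is not a chord tone.
It is approached by step down from D3 and left by step up to D3.
Step away and step back to the same note — a neighbor tone (lower neighbor).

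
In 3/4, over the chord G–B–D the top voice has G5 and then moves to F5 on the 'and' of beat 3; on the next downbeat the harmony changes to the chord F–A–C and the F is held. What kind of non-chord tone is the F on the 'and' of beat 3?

Anticipation.

The harmony at that moment is G major triad (G, B, D); F5 is not a chord tone.
It is approached by step down from G5 and then sustained as the same pitch into the next harmony.
Arriving early and becoming a chord tone when the harmony changes — an anticipation.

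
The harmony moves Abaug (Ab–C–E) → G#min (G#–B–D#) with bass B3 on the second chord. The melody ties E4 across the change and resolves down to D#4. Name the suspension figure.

At the second chord the bass is B3. The suspended E4 lies a fourth above the bass; after resolving down by step to D#4, the interval above the bass becomes a third.
Suspension figures are named by those two intervals: 4–3.

4–3 suspension.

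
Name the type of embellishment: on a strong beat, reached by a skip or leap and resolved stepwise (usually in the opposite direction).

Appoggiatura.

Approach: by leap. Departure: by step. Metric position: strong.
Leap in, step out, in a metrically strong position — an appoggiatura. (It is the mirror image of the escape tone, which steps in and leaps out from a weak position.)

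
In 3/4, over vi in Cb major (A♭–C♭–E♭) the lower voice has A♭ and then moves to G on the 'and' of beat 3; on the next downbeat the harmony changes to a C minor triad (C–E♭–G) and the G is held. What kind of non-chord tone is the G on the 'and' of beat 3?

Anticipation.

The harmony at that moment is A♭ minor triad (A♭, C♭, E♭); G is not a chord tone.
It is approached by step down from A♭ and then sustained as the same pitch into the next harmony.
Arriving early and becoming a chord tone when the harmony changes — an anticipation.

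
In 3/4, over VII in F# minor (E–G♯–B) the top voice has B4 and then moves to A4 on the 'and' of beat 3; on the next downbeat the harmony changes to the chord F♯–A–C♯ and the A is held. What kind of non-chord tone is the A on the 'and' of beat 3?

The harmony at that moment is E major triad (E, G♯, B); A4 is not a chord tone.
It is approached by step down from B4 and then sustained as the same pitch into the next harmony.
Arriving early and becoming a chord tone when the harmony changes — an anticipation.

Anticipation.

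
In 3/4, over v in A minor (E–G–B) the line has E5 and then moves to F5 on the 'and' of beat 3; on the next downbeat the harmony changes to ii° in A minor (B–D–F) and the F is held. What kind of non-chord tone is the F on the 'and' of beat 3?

Anticipation.

The harmony at that moment is E minor triad (E, G, B); F5 is not a chord tone.
It is approached by step up from E5 and then sustained as the same pitch into the next harmony.
Arriving early and becoming a chord tone when the harmony changes — an anticipation.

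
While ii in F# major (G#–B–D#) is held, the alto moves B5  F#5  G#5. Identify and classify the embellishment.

The harmony at that moment is G# minor triad (G#, B, D#); F#5 is not a chord tone.
It is approached by leap down from B5 and left by step up to G#5.
Leap in, step out — an appoggiatura.

F#5 is an appoggiatura.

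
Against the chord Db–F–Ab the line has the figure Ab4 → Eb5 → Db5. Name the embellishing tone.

Eb5 is an appoggiatura.

The harmony at that moment is Db major triad (Db, F, Ab); Eb5 is not a chord tone.
It is approached by leap up from Ab4 and left by step down to Db5.
Leap in, step out — an appoggiatura.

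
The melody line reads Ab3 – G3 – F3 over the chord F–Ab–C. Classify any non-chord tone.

The harmony at that moment is F minor triad (F, Ab, C); G3 is not a chord tone.
It is approached by step down from Ab3 and left by step down to F3.
Step in, step out in the same direction — a passing tone.

G3 is a passing tone.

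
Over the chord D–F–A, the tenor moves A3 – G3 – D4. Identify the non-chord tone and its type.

The harmony at that moment is D minor triad (D, F, A); G3 is not a chord tone.
It is approached by step down from A3 and left by leap up to D4.
Step in, leap out — an escape tone.

G3 is an escape tone.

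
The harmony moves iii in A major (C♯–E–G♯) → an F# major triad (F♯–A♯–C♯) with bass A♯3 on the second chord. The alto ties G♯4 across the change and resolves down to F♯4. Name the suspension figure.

7–6 suspension.

At the second chord the bass is A♯3. The suspended G♯4 lies a seventh above the bass; after resolving down by step to F♯4, the interval above the bass becomes a sixth.
Suspension figures are named by those two intervals: 7–6.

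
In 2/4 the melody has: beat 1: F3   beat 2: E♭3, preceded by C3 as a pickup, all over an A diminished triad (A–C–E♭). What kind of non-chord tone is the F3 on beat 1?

The harmony at that moment is A diminished triad (A, C, E♭); F3 is not a chord tone.
It is approached by leap up from C3 and left by step down to E♭3.
Leap in, step out, metrically accented — an appoggiatura.

Appoggiatura.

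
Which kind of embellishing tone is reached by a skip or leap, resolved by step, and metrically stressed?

Appoggiatura.

Approach: by leap. Departure: by step. Metric position: strong.
Leap in, step out, in a metrically strong position — an appoggiatura. (It is the mirror image of the escape tone, which steps in and leaps out from a weak position.)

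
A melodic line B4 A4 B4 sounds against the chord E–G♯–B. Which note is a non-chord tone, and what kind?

The harmony at that moment is E major triad (E, G♯, B); A4 is not a chord tone.
It is approached by step down from B4 and left by step up to B4.
Step away and step back to the same note — a neighbor tone (lower neighbor).

A4 is a neighbor tone.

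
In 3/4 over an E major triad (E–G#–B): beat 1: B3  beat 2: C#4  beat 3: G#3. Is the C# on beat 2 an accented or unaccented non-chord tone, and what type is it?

The harmony at that moment is E major triad (E, G#, B); C#4 is not a chord tone.
It is approached by step up from B3 and left by leap down to G#3.
Step in, leap out — an escape tone.
It falls on a weak beat, so it is unaccented.

Unaccented escape tone.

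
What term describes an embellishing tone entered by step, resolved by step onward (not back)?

Passing tone.

Approach: by step. Departure: by step, continuing in the same direction.
Stepwise on both sides with no change of direction means the note fills in the space between two different chord tones — a passing tone. (Had it turned back to its starting note it would be a neighbor tone instead.)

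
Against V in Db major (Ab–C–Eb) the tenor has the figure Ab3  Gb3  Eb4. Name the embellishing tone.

The harmony at that moment is Ab major triad (Ab, C, Eb); Gb3 is not a chord tone.
It is approached by step down from Ab3 and left by leap up to Eb4.
Step in, leap out — an escape tone.

Gb3 is an escape tone.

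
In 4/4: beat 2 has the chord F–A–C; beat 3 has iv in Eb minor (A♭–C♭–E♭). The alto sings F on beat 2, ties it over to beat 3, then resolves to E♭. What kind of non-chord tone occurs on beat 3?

Suspension.

The harmony at that moment is A♭ minor triad (A♭, C♭, E♭); F is not a chord tone.
It is held over (the same pitch as the preceding F) and left by step down to E♭.
Held over from the previous chord and resolving down by step — a suspension.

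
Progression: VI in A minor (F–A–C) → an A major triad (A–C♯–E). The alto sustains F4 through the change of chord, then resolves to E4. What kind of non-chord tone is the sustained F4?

F4 is a suspension.

The harmony at that moment is A major triad (A, C♯, E); F4 is not a chord tone.
It is held over (the same pitch as the preceding F4) and left by step down to E4.
Held over from the previous chord and resolving down by step — a suspension.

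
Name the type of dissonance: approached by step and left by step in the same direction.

Passing tone.

Approach: by step. Departure: by step, continuing in the same direction.
Stepwise on both sides with no change of direction means the note fills in the space between two different chord tones — a passing tone. (Had it turned back to its starting note it would be a neighbor tone instead.)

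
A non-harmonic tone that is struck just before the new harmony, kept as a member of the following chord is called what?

Approach: ahead of the chord change (typically by step), so it is dissonant against the current harmony. Departure: none — the same pitch is restated or held and is a chord tone of the new harmony.
Dissonant first, consonant once the harmony catches up: the note simply arrives early — an anticipation. (The reverse timing, consonant first and dissonant after the change, would be a suspension or retardation.)

Anticipation.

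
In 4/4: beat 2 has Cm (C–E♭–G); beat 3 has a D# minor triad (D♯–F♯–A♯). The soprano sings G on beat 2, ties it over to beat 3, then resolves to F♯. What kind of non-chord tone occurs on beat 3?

Suspension.

The harmony at that moment is D♯ minor triad (D♯, F♯, A♯); G is not a chord tone.
It is held over (the same pitch as the preceding G) and left by step down to F♯.
Held over from the previous chord and resolving down by step — a suspension.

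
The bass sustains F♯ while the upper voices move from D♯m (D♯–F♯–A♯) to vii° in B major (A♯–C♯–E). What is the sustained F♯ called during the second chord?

Pedal tone (pedal point).

The harmony at that moment is A♯ diminished triad (A♯, C♯, E); F♯ is not a chord tone.
It is held over (the same pitch as the preceding F♯) and then sustained as the same pitch into the next harmony.
Sustained through a change of harmony — a pedal tone.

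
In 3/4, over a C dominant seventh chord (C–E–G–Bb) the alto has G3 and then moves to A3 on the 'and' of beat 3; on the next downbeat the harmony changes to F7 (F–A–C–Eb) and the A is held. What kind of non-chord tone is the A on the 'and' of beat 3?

Anticipation.

The harmony at that moment is C dominant seventh chord (C, E, G, Bb); A3 is not a chord tone.
It is approached by step up from G3 and then sustained as the same pitch into the next harmony.
Arriving early and becoming a chord tone when the harmony changes — an anticipation.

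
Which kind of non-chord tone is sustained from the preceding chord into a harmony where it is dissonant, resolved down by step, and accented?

Suspension.

Approach: by preparation — the pitch is first a chord tone, then held (tied or repeated) while the harmony changes under it. Departure: down by step. Metric position: strong.
A prepared dissonance that resolves downward by step — a suspension. (The same figure resolving upward would be a retardation.)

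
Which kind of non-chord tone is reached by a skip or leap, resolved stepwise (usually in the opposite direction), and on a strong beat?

Appoggiatura.

Approach: by leap. Departure: by step. Metric position: strong.
Leap in, step out, in a metrically strong position — an appoggiatura. (It is the mirror image of the escape tone, which steps in and leaps out from a weak position.)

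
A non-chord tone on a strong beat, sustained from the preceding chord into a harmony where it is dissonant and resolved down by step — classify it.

Suspension.

Approach: by preparation — the pitch is first a chord tone, then held (tied or repeated) while the harmony changes under it. Departure: down by step. Metric position: strong.
A prepared dissonance that resolves downward by step — a suspension. (The same figure resolving upward would be a retardation.)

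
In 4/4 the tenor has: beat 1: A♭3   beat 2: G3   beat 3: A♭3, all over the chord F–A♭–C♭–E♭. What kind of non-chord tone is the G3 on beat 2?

Lower neighbor tone.

The harmony at that moment is F half-diminished seventh chord (F, A♭, C♭, E♭); G3 is not a chord tone.
It is approached by step down from A♭3 and left by step up to A♭3.
Step away and step back to the same note — a neighbor tone (lower neighbor).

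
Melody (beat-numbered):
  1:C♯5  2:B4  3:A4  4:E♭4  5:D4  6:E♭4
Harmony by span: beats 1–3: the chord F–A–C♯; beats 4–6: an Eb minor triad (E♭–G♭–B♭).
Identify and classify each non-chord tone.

B4 (beat 2) — passing tone; D4 (beat 5) — neighbor tone.

The harmony at that moment is F augmented triad (F, A, C♯); B4 is not a chord tone.
It is approached by step down from C♯5 and left by step down to A4.
Step in, step out in the same direction — a passing tone.
The harmony at that moment is E♭ minor triad (E♭, G♭, B♭); D4 is not a chord tone.
It is approached by step down from E♭4 and left by step up to E♭4.
Step away and step back to the same note — a neighbor tone (lower neighbor).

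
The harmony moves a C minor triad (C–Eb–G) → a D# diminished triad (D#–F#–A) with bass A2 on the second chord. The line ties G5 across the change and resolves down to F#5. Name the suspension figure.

7–6 suspension.

At the second chord the bass is A2. The suspended G5 lies a seventh above the bass; after resolving down by step to F#5, the interval above the bass becomes a sixth.
Suspension figures are named by those two intervals: 7–6.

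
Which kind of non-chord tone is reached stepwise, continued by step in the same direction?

Approach: by step. Departure: by step, continuing in the same direction.
Stepwise on both sides with no change of direction means the note fills in the space between two different chord tones — a passing tone. (Had it turned back to its starting note it would be a neighbor tone instead.)

Passing tone.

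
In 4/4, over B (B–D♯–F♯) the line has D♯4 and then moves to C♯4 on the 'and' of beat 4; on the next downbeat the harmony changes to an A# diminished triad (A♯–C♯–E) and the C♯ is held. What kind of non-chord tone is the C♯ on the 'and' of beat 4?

Anticipation.

The harmony at that moment is B major triad (B, D♯, F♯); C♯4 is not a chord tone.
It is approached by step down from D♯4 and then sustained as the same pitch into the next harmony.
Arriving early and becoming a chord tone when the harmony changes — an anticipation.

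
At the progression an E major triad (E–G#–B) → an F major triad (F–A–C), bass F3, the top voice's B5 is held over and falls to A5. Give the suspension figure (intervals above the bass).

4–3 suspension.

At the second chord the bass is F3. The suspended B5 lies a fourth above the bass; after resolving down by step to A5, the interval above the bass becomes a third.
Suspension figures are named by those two intervals: 4–3.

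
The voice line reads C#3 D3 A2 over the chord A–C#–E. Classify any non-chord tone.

D3 is an escape tone.

The harmony at that moment is A major triad (A, C#, E); D3 is not a chord tone.
It is approached by step up from C#3 and left by leap down to A2.
Step in, leap out — an escape tone.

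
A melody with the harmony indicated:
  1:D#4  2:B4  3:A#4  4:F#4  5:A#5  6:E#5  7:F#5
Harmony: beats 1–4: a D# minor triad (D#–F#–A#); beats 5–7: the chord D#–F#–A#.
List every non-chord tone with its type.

B4 (beat 2) — appoggiatura; E#5 (beat 6) — appoggiatura.

The harmony at that moment is D# minor triad (D#, F#, A#); B4 is not a chord tone.
It is approached by leap up from D#4 and left by step down to A#4.
Leap in, step out — an appoggiatura.
The harmony at that moment is D# minor triad (D#, F#, A#); E#5 is not a chord tone.
It is approached by leap down from A#5 and left by step up to F#5.
Leap in, step out — an appoggiatura.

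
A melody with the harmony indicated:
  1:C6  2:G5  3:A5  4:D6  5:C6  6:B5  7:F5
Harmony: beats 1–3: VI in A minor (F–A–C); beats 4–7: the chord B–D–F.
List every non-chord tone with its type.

G5 (beat 2) — appoggiatura; C6 (beat 5) — passing tone.

The harmony at that moment is F major triad (F, A, C); G5 is not a chord tone.
It is approached by leap down from C6 and left by step up to A5.
Leap in, step out — an appoggiatura.
The harmony at that moment is B diminished triad (B, D, F); C6 is not a chord tone.
It is approached by step down from D6 and left by step down to B5.
Step in, step out in the same direction — a passing tone.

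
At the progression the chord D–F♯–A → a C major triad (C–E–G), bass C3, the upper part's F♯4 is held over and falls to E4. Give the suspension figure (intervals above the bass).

At the second chord the bass is C3. The suspended F♯4 lies a fourth above the bass; after resolving down by step to E4, the interval above the bass becomes a third.
Suspension figures are named by those two intervals: 4–3.

4–3 suspension.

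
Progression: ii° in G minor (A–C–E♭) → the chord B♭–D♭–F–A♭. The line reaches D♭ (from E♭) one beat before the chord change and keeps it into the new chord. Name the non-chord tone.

The harmony at that moment is A diminished triad (A, C, E♭); D♭ is not a chord tone.
It is approached by step down from E♭ and then sustained as the same pitch into the next harmony.
Arriving early and becoming a chord tone when the harmony changes — an anticipation.

D♭ is an anticipation.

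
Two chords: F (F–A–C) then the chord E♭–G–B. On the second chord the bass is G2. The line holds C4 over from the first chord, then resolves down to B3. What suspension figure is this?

4–3 suspension.

At the second chord the bass is G2. The suspended C4 lies a fourth above the bass; after resolving down by step to B3, the interval above the bass becomes a third.
Suspension figures are named by those two intervals: 4–3.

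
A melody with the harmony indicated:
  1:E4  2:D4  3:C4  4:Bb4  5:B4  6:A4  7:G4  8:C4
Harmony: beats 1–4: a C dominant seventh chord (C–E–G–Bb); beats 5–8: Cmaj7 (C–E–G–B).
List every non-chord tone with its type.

D4 (beat 2) — passing tone; A4 (beat 6) — passing tone.

The harmony at that moment is C dominant seventh chord (C, E, G, Bb); D4 is not a chord tone.
It is approached by step down from E4 and left by step down to C4.
Step in, step out in the same direction — a passing tone.
The harmony at that moment is C major seventh chord (C, E, G, B); A4 is not a chord tone.
It is approached by step down from B4 and left by step down to G4.
Step in, step out in the same direction — a passing tone.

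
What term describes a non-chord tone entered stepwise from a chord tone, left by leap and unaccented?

Escape tone.

Approach: by step. Departure: by leap. Metric position: weak.
Step in, leap out, from a weak position — an escape tone (échappée). (It is the mirror image of the appoggiatura, which leaps in and steps out on a strong beat.)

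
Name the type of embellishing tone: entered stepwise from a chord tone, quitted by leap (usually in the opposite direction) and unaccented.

Escape tone.

Approach: by step. Departure: by leap. Metric position: weak.
Step in, leap out, from a weak position — an escape tone (échappée). (It is the mirror image of the appoggiatura, which leaps in and steps out on a strong beat.)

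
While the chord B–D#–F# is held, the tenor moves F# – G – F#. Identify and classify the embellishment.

The harmony at that moment is B major triad (B, D#, F#); G is not a chord tone.
It is approached by step up from F# and left by step down to F#.
Step away and step back to the same note — a neighbor tone (upper neighbor).

G is a neighbor tone.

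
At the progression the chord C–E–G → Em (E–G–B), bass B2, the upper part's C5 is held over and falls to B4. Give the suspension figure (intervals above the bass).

At the second chord the bass is B2. The suspended C5 lies a ninth above the bass; after resolving down by step to B4, the interval above the bass becomes an octave.
Suspension figures are named by those two intervals: 9–8.

9–8 suspension.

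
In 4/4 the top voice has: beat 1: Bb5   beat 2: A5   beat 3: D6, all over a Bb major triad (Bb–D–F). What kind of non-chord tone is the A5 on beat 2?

Escape tone.

The harmony at that moment is Bb major triad (Bb, D, F); A5 is not a chord tone.
It is approached by step down from Bb5 and left by leap up to D6.
Step in, leap out, on a weak beat — an escape tone.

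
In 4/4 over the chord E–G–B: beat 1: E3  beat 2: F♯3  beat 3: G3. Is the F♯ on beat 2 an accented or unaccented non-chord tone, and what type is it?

The harmony at that moment is E minor triad (E, G, B); F♯3 is not a chord tone.
It is approached by step up from E3 and left by step up to G3.
Step in, step out in the same direction — a passing tone.
It falls on a weak beat, so it is unaccented.

Unaccented passing tone.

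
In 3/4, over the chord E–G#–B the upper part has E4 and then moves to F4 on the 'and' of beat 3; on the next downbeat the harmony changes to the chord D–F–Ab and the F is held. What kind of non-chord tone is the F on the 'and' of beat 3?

Anticipation.

The harmony at that moment is E major triad (E, G#, B); F4 is not a chord tone.
It is approached by step up from E4 and then sustained as the same pitch into the next harmony.
Arriving early and becoming a chord tone when the harmony changes — an anticipation.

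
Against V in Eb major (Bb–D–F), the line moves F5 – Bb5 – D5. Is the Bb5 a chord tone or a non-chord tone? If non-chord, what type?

Bb major triad contains Bb, D, F; Bb is the root, so it is a chord tone.

Chord tone (the root of Bb major triad).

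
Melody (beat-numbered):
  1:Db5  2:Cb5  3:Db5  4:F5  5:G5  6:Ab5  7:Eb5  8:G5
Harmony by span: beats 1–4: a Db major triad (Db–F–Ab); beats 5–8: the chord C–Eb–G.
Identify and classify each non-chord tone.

Cb5 (beat 2) — neighbor tone; Ab5 (beat 6) — escape tone.

The harmony at that moment is Db major triad (Db, F, Ab); Cb5 is not a chord tone.
It is approached by step down from Db5 and left by step up to Db5.
Step away and step back to the same note — a neighbor tone (lower neighbor).
The harmony at that moment is C minor triad (C, Eb, G); Ab5 is not a chord tone.
It is approached by step up from G5 and left by leap down to Eb5.
Step in, leap out — an escape tone.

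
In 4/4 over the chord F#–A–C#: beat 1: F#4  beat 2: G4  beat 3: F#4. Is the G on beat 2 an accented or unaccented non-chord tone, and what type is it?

Unaccented neighbor tone.

The harmony at that moment is F# minor triad (F#, A, C#); G4 is not a chord tone.
It is approached by step up from F#4 and left by step down to F#4.
Step away and step back to the same note — a neighbor tone (upper neighbor).
It falls on a weak beat, so it is unaccented.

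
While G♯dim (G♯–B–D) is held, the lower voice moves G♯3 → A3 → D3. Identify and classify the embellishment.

The harmony at that moment is G♯ diminished triad (G♯, B, D); A3 is not a chord tone.
It is approached by step up from G♯3 and left by leap down to D3.
Step in, leap out — an escape tone.

A3 is an escape tone.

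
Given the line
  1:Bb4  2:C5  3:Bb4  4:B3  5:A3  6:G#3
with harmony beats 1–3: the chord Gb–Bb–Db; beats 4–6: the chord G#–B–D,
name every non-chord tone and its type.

C5 (beat 2) — neighbor tone; A3 (beat 5) — passing tone.

The harmony at that moment is Gb major triad (Gb, Bb, Db); C5 is not a chord tone.
It is approached by step up from Bb4 and left by step down to Bb4.
Step away and step back to the same note — a neighbor tone (upper neighbor).
The harmony at that moment is G# diminished triad (G#, B, D); A3 is not a chord tone.
It is approached by step down from B3 and left by step down to G#3.
Step in, step out in the same direction — a passing tone.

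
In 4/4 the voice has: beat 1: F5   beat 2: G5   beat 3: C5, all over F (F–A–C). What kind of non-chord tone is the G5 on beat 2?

The harmony at that moment is F major triad (F, A, C); G5 is not a chord tone.
It is approached by step up from F5 and left by leap down to C5.
Step in, leap out, on a weak beat — an escape tone.

Escape tone.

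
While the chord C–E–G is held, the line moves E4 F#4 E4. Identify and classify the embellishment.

The harmony at that moment is C major triad (C, E, G); F#4 is not a chord tone.
It is approached by step up from E4 and left by step down to E4.
Step away and step back to the same note — a neighbor tone (upper neighbor).

F#4 is a neighbor tone.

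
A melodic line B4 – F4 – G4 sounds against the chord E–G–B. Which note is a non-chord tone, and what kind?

F4 is an appoggiatura.

The harmony at that moment is E minor triad (E, G, B); F4 is not a chord tone.
It is approached by leap down from B4 and left by step up to G4.
Leap in, step out — an appoggiatura.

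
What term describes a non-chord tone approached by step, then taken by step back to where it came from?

Neighbor tone.

Approach: by step. Departure: by step in the opposite direction, back to the starting pitch.
Stepwise on both sides but reversing to return to the same chord tone — a neighbor tone. (Had it continued onward in the same direction it would be a passing tone instead.)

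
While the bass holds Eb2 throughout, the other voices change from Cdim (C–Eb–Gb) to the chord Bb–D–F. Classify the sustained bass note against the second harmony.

The harmony at that moment is Bb major triad (Bb, D, F); Eb2 is not a chord tone.
It is held over (the same pitch as the preceding Eb2) and then sustained as the same pitch into the next harmony.
Sustained through a change of harmony — a pedal tone.

Pedal tone (pedal point).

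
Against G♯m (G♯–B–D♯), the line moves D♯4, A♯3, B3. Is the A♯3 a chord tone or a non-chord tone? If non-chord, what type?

The harmony at that moment is G♯ minor triad (G♯, B, D♯); A♯3 is not a chord tone.
It is approached by leap down from D♯4 and left by step up to B3.
Leap in, step out — an appoggiatura.

Non-chord tone — an appoggiatura.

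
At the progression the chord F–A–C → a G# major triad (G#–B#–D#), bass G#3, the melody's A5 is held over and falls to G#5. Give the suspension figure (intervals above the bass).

At the second chord the bass is G#3. The suspended A5 lies a ninth above the bass; after resolving down by step to G#5, the interval above the bass becomes an octave.
Suspension figures are named by those two intervals: 9–8.

9–8 suspension.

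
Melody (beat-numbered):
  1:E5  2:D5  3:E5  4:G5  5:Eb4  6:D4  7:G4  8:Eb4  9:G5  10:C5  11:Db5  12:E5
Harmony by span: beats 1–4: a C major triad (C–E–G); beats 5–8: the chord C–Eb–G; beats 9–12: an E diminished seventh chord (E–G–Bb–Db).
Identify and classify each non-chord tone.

The harmony at that moment is C major triad (C, E, G); D5 is not a chord tone.
It is approached by step down from E5 and left by step up to E5.
Step away and step back to the same note — a neighbor tone (lower neighbor).
The harmony at that moment is C minor triad (C, Eb, G); D4 is not a chord tone.
It is approached by step down from Eb4 and left by leap up to G4.
Step in, leap out — an escape tone.
The harmony at that moment is E diminished seventh chord (E, G, Bb, Db); C5 is not a chord tone.
It is approached by leap down from G5 and left by step up to Db5.
Leap in, step out — an appoggiatura.

D5 (beat 2) — neighbor tone; D4 (beat 6) — escape tone; C5 (beat 10) — appoggiatura.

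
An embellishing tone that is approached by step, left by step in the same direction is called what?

Approach: by step. Departure: by step, continuing in the same direction.
Stepwise on both sides with no change of direction means the note fills in the space between two different chord tones — a passing tone. (Had it turned back to its starting note it would be a neighbor tone instead.)

Passing tone.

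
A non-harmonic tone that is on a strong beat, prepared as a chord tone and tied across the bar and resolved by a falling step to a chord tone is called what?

Suspension.

Approach: by preparation — the pitch is first a chord tone, then held (tied or repeated) while the harmony changes under it. Departure: down by step. Metric position: strong.
A prepared dissonance that resolves downward by step — a suspension. (The same figure resolving upward would be a retardation.)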